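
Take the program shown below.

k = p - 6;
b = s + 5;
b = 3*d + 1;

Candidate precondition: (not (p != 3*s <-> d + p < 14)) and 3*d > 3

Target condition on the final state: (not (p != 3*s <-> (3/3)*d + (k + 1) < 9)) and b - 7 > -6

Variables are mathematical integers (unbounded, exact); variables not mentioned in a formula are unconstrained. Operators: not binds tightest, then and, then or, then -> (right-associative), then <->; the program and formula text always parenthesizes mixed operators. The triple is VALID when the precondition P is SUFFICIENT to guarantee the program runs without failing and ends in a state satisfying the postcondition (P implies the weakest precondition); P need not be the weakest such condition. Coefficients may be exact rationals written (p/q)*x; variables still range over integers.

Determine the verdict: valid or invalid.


Working backward. After the program, the postcondition (not (p != 3*s <-> (3/3)*d + (k + 1) < 9)) and b - 7 > -6 must hold; in canonical form it is (not (p != 3*s <-> d + k < 8)) and b > 1.
Before b := 3*d + 1: (not (p != 3*s <-> d + k < 8)) and 3*d > 0
Before b := s + 5: (not (p != 3*s <-> d + k < 8)) and 3*d > 0
Before k := p - 6: (not (p != 3*s <-> d + p < 14)) and 3*d > 0
The weakest precondition is (not (p != 3*s <-> d + p < 14)) and 3*d > 0.
Check whether (not (p != 3*s <-> d + p < 14)) and 3*d > 3 implies it.
Every state satisfying the precondition satisfies the weakest precondition: the implication holds.
Answer: valid


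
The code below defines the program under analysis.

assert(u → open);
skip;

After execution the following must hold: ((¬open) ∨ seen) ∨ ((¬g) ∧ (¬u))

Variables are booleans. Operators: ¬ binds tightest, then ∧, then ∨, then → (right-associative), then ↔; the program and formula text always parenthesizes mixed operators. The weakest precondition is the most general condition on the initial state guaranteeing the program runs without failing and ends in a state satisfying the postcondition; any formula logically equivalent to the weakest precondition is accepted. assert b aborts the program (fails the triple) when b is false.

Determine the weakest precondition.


Working backward. After the program, the postcondition ((¬open) ∨ seen) ∨ ((¬g) ∧ (¬u)) must hold; in canonical form it is (¬open) ∨ seen ∨ ((¬g) ∧ (¬u)).
Before skip: (¬open) ∨ seen ∨ ((¬g) ∧ (¬u))
Before assert u → open: (u → open) ∧ ((¬open) ∨ seen ∨ ((¬g) ∧ (¬u)))
Answer: WP = (u → open) ∧ ((¬open) ∨ seen ∨ ((¬g) ∧ (¬u)))


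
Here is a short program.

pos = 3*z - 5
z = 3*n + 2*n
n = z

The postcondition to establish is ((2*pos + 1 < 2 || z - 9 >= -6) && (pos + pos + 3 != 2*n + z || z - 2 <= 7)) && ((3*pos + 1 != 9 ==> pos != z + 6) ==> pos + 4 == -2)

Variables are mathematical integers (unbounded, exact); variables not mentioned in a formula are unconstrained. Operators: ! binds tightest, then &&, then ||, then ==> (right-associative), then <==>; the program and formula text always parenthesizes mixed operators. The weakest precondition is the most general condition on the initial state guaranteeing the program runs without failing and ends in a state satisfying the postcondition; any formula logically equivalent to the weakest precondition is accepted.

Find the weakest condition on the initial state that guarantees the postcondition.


Working backward. After the program, the postcondition ((2*pos + 1 < 2 || z - 9 >= -6) && (pos + pos + 3 != 2*n + z || z - 2 <= 7)) && ((3*pos + 1 != 9 ==> pos != z + 6) ==> pos + 4 == -2) must hold; in canonical form it is (2*pos < 1 || z >= 3) && (2*pos != 2*n + z - 3 || z <= 9) && ((3*pos != 8 ==> pos != z + 6) ==> pos == -6).
Before n := z: (2*pos < 1 || z >= 3) && (2*pos != 3*z - 3 || z <= 9) && ((3*pos != 8 ==> pos != z + 6) ==> pos == -6)
Before z := 3*n + 2*n: (2*pos < 1 || 5*n >= 3) && (2*pos != 15*n - 3 || 5*n <= 9) && ((3*pos != 8 ==> pos != 5*n + 6) ==> pos == -6)
Before pos := 3*z - 5: (6*z < 11 || 5*n >= 3) && (6*z != 15*n + 7 || 5*n <= 9) && ((9*z != 23 ==> 3*z != 5*n + 11) ==> 3*z == -1)
Answer: WP = (6*z < 11 || 5*n >= 3) && (6*z != 15*n + 7 || 5*n <= 9) && ((9*z != 23 ==> 3*z != 5*n + 11) ==> 3*z == -1)


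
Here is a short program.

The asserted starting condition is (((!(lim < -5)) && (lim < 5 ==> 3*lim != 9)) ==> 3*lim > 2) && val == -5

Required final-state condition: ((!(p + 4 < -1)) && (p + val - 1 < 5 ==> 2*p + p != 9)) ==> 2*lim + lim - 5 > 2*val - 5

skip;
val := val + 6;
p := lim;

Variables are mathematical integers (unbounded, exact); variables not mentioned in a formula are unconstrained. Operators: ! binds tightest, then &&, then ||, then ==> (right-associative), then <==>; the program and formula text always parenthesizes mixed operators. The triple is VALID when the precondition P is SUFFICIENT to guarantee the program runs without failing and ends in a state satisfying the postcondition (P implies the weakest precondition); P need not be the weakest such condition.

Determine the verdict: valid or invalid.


Working backward. After the program, the postcondition ((!(p + 4 < -1)) && (p + val - 1 < 5 ==> 2*p + p != 9)) ==> 2*lim + lim - 5 > 2*val - 5 must hold; in canonical form it is ((!(p < -5)) && (p + val < 6 ==> 3*p != 9)) ==> 3*lim > 2*val.
Before p := lim: ((!(lim < -5)) && (lim + val < 6 ==> 3*lim != 9)) ==> 3*lim > 2*val
Before val := val + 6: ((!(lim < -5)) && (lim + val < 0 ==> 3*lim != 9)) ==> 3*lim > 2*val + 12
Before skip: ((!(lim < -5)) && (lim + val < 0 ==> 3*lim != 9)) ==> 3*lim > 2*val + 12
The weakest precondition is ((!(lim < -5)) && (lim + val < 0 ==> 3*lim != 9)) ==> 3*lim > 2*val + 12.
Check whether (((!(lim < -5)) && (lim < 5 ==> 3*lim != 9)) ==> 3*lim > 2) && val == -5 implies it.
Every state satisfying the precondition satisfies the weakest precondition: the implication holds.
Answer: valid


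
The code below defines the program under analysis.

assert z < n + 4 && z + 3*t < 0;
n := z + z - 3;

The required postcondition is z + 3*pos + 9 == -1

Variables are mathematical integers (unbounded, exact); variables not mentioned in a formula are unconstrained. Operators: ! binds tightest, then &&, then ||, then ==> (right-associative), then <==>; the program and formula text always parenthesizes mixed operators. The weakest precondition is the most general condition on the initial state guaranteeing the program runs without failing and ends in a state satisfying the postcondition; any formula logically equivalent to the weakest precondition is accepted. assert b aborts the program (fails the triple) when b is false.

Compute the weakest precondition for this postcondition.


Working backward. After the program, the postcondition z + 3*pos + 9 == -1 must hold; in canonical form it is 3*pos + z == -10.
Before n := z + z - 3: 3*pos + z == -10
Before assert z < n + 4 && z + 3*t < 0: z < n + 4 && 3*t + z < 0 && 3*pos + z == -10
Answer: WP = z < n + 4 && 3*t + z < 0 && 3*pos + z == -10


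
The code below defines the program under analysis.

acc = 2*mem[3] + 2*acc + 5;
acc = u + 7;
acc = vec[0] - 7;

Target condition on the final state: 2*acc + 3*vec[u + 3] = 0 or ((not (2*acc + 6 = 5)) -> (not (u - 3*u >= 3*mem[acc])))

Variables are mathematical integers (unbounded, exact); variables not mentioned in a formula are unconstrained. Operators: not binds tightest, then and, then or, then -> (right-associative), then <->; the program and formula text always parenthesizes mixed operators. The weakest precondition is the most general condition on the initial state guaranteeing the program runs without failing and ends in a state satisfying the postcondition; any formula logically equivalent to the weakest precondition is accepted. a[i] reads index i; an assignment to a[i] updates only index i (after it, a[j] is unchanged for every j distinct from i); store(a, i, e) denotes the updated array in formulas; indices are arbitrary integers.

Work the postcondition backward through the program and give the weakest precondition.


Working backward. After the program, the postcondition 2*acc + 3*vec[u + 3] = 0 or ((not (2*acc + 6 = 5)) -> (not (u - 3*u >= 3*mem[acc]))) must hold; in canonical form it is 3*vec[u + 3] + 2*acc = 0 or ((not (2*acc = -1)) -> (not (3*mem[acc] + 2*u <= 0))).
Before acc := vec[0] - 7: 3*vec[u + 3] + 2*vec[0] = 14 or ((not (2*vec[0] = 13)) -> (not (3*mem[vec[0] - 7] + 2*u <= 0)))
Before acc := u + 7: 3*vec[u + 3] + 2*vec[0] = 14 or ((not (2*vec[0] = 13)) -> (not (3*mem[vec[0] - 7] + 2*u <= 0)))
Before acc := 2*mem[3] + 2*acc + 5: 3*vec[u + 3] + 2*vec[0] = 14 or ((not (2*vec[0] = 13)) -> (not (3*mem[vec[0] - 7] + 2*u <= 0)))
Answer: WP = 3*vec[u + 3] + 2*vec[0] = 14 or ((not (2*vec[0] = 13)) -> (not (3*mem[vec[0] - 7] + 2*u <= 0)))


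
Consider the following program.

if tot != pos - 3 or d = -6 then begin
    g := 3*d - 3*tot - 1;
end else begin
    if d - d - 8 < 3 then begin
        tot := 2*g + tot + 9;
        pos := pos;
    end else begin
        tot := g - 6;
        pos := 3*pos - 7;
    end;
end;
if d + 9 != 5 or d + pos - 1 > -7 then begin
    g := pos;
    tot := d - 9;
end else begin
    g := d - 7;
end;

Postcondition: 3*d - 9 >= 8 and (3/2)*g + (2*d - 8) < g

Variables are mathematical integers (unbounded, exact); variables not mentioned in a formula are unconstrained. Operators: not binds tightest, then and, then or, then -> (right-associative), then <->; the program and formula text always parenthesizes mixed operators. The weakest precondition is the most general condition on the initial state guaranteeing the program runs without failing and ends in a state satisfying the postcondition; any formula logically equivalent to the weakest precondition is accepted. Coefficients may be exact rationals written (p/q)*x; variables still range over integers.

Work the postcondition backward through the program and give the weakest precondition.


Working backward. After the program, the postcondition 3*d - 9 >= 8 and (3/2)*g + (2*d - 8) < g must hold; in canonical form it is 3*d >= 17 and 2*d + (1/2)*g < 8.
Then branch requires 3*d >= 17 and 2*d + (1/2)*pos < 8; else branch requires 3*d >= 17 and (5/2)*d < 23/2.
Before the if: ((d != -4 or d + pos > -6) -> (3*d >= 17 and 2*d + (1/2)*pos < 8)) and ((not (d != -4 or d + pos > -6)) -> (3*d >= 17 and (5/2)*d < 23/2))
Then branch requires ((d != -4 or d + pos > -6) -> (3*d >= 17 and 2*d + (1/2)*pos < 8)) and ((not (d != -4 or d + pos > -6)) -> (3*d >= 17 and (5/2)*d < 23/2)); else branch requires ((d != -4 or d + pos > -6) -> (3*d >= 17 and 2*d + (1/2)*pos < 8)) and ((not (d != -4 or d + pos > -6)) -> (3*d >= 17 and (5/2)*d < 23/2)).
Before the if: ((tot != pos - 3 or d = -6) -> (((d != -4 or d + pos > -6) -> (3*d >= 17 and 2*d + (1/2)*pos < 8)) and ((not (d != -4 or d + pos > -6)) -> (3*d >= 17 and (5/2)*d < 23/2)))) and ((not (tot != pos - 3 or d = -6)) -> (((d != -4 or d + pos > -6) -> (3*d >= 17 and 2*d + (1/2)*pos < 8)) and ((not (d != -4 or d + pos > -6)) -> (3*d >= 17 and (5/2)*d < 23/2))))
Answer: WP = ((tot != pos - 3 or d = -6) -> (((d != -4 or d + pos > -6) -> (3*d >= 17 and 2*d + (1/2)*pos < 8)) and ((not (d != -4 or d + pos > -6)) -> (3*d >= 17 and (5/2)*d < 23/2)))) and ((not (tot != pos - 3 or d = -6)) -> (((d != -4 or d + pos > -6) -> (3*d >= 17 and 2*d + (1/2)*pos < 8)) and ((not (d != -4 or d + pos > -6)) -> (3*d >= 17 and (5/2)*d < 23/2))))


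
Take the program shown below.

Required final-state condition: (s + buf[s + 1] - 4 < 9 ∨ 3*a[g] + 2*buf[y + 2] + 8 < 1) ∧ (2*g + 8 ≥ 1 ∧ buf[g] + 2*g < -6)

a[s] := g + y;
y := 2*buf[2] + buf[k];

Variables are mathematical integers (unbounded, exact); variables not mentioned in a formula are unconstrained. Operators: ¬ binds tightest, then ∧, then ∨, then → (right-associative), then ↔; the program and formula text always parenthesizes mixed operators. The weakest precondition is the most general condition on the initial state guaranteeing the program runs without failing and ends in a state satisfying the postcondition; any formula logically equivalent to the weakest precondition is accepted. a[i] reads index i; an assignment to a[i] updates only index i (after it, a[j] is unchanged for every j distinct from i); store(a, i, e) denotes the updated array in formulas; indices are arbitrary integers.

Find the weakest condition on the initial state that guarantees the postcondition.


Working backward. After the program, the postcondition (s + buf[s + 1] - 4 < 9 ∨ 3*a[g] + 2*buf[y + 2] + 8 < 1) ∧ (2*g + 8 ≥ 1 ∧ buf[g] + 2*g < -6) must hold; in canonical form it is (buf[s + 1] + s < 13 ∨ 3*a[g] + 2*buf[y + 2] < -7) ∧ 2*g ≥ -7 ∧ buf[g] + 2*g < -6.
Before y := 2*buf[2] + buf[k]: (buf[s + 1] + s < 13 ∨ 3*a[g] + 2*buf[2*buf[2] + buf[k] + 2] < -7) ∧ 2*g ≥ -7 ∧ buf[g] + 2*g < -6
Before a[s] := g + y: (buf[s + 1] + s < 13 ∨ 2*buf[2*buf[2] + buf[k] + 2] + 3*store(a, s, g + y)[g] < -7) ∧ 2*g ≥ -7 ∧ buf[g] + 2*g < -6
Answer: WP = (buf[s + 1] + s < 13 ∨ 2*buf[2*buf[2] + buf[k] + 2] + 3*store(a, s, g + y)[g] < -7) ∧ 2*g ≥ -7 ∧ buf[g] + 2*g < -6


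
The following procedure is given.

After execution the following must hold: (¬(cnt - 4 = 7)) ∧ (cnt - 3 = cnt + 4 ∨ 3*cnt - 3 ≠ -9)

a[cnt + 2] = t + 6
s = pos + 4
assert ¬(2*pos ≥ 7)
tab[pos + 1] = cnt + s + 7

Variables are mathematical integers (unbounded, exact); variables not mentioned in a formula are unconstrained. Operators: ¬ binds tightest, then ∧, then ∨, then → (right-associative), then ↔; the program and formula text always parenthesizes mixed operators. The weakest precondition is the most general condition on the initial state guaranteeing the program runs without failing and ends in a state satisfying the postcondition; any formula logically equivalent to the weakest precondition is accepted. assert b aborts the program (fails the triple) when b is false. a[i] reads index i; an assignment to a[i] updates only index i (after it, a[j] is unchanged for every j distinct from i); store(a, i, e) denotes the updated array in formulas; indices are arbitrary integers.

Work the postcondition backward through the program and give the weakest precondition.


Working backward. After the program, the postcondition (¬(cnt - 4 = 7)) ∧ (cnt - 3 = cnt + 4 ∨ 3*cnt - 3 ≠ -9) must hold; in canonical form it is (¬(cnt = 11)) ∧ 3*cnt ≠ -6.
Before tab[pos + 1] := cnt + s + 7: (¬(cnt = 11)) ∧ 3*cnt ≠ -6
Before assert ¬(2*pos ≥ 7): (¬(2*pos ≥ 7)) ∧ (¬(cnt = 11)) ∧ 3*cnt ≠ -6
Before s := pos + 4: (¬(2*pos ≥ 7)) ∧ (¬(cnt = 11)) ∧ 3*cnt ≠ -6
Before a[cnt + 2] := t + 6: (¬(2*pos ≥ 7)) ∧ (¬(cnt = 11)) ∧ 3*cnt ≠ -6
Answer: WP = (¬(2*pos ≥ 7)) ∧ (¬(cnt = 11)) ∧ 3*cnt ≠ -6


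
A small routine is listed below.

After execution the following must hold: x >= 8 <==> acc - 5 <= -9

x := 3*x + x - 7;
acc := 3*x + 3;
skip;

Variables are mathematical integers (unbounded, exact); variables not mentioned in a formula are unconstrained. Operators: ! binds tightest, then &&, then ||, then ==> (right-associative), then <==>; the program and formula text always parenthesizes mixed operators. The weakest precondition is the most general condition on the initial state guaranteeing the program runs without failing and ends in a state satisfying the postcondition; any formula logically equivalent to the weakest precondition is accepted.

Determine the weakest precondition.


Working backward. After the program, the postcondition x >= 8 <==> acc - 5 <= -9 must hold; in canonical form it is x >= 8 <==> acc <= -4.
Before skip: x >= 8 <==> acc <= -4
Before acc := 3*x + 3: x >= 8 <==> 3*x <= -7
Before x := 3*x + x - 7: 4*x >= 15 <==> 12*x <= 14
Answer: WP = 4*x >= 15 <==> 12*x <= 14


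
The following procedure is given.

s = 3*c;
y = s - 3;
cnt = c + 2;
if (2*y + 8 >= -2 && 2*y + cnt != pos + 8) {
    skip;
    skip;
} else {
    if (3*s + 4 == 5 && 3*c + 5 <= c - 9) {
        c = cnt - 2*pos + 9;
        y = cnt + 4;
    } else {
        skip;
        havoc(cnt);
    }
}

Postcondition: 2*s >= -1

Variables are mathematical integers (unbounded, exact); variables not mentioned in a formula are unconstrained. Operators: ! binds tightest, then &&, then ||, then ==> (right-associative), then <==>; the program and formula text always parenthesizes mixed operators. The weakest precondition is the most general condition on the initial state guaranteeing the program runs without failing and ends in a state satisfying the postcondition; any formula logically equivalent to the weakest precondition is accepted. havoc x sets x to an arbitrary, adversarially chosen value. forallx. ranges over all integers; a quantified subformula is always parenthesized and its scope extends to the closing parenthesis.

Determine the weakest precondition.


Working backward. After the program, 2*s >= -1 must hold.
Then branch requires 2*s >= -1; else branch requires ((3*s == 1 && 2*c <= -14) ==> 2*s >= -1) && ((!(3*s == 1 && 2*c <= -14)) ==> 2*s >= -1).
Before the if: ((2*y >= -10 && cnt + 2*y != pos + 8) ==> 2*s >= -1) && ((!(2*y >= -10 && cnt + 2*y != pos + 8)) ==> (((3*s == 1 && 2*c <= -14) ==> 2*s >= -1) && ((!(3*s == 1 && 2*c <= -14)) ==> 2*s >= -1)))
Before cnt := c + 2: ((2*y >= -10 && c + 2*y != pos + 6) ==> 2*s >= -1) && ((!(2*y >= -10 && c + 2*y != pos + 6)) ==> (((3*s == 1 && 2*c <= -14) ==> 2*s >= -1) && ((!(3*s == 1 && 2*c <= -14)) ==> 2*s >= -1)))
Before y := s - 3: ((2*s >= -4 && c + 2*s != pos + 12) ==> 2*s >= -1) && ((!(2*s >= -4 && c + 2*s != pos + 12)) ==> (((3*s == 1 && 2*c <= -14) ==> 2*s >= -1) && ((!(3*s == 1 && 2*c <= -14)) ==> 2*s >= -1)))
Before s := 3*c: ((6*c >= -4 && 7*c != pos + 12) ==> 6*c >= -1) && ((!(6*c >= -4 && 7*c != pos + 12)) ==> (((9*c == 1 && 2*c <= -14) ==> 6*c >= -1) && ((!(9*c == 1 && 2*c <= -14)) ==> 6*c >= -1)))
Answer: WP = ((6*c >= -4 && 7*c != pos + 12) ==> 6*c >= -1) && ((!(6*c >= -4 && 7*c != pos + 12)) ==> (((9*c == 1 && 2*c <= -14) ==> 6*c >= -1) && ((!(9*c == 1 && 2*c <= -14)) ==> 6*c >= -1)))


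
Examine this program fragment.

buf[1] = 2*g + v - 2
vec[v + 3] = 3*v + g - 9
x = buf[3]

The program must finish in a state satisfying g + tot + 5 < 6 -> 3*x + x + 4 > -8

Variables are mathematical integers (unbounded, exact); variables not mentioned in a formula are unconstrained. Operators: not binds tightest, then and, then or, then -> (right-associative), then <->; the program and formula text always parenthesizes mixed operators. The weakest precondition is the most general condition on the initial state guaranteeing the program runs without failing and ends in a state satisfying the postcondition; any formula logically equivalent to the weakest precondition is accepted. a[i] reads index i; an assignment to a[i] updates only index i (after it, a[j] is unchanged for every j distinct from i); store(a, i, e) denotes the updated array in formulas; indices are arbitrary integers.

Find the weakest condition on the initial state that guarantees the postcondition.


Working backward. After the program, the postcondition g + tot + 5 < 6 -> 3*x + x + 4 > -8 must hold; in canonical form it is g + tot < 1 -> 4*x > -12.
Before x := buf[3]: g + tot < 1 -> 4*buf[3] > -12
Before vec[v + 3] := 3*v + g - 9: g + tot < 1 -> 4*buf[3] > -12
Before buf[1] := 2*g + v - 2: g + tot < 1 -> 4*buf[3] > -12
Answer: WP = g + tot < 1 -> 4*buf[3] > -12


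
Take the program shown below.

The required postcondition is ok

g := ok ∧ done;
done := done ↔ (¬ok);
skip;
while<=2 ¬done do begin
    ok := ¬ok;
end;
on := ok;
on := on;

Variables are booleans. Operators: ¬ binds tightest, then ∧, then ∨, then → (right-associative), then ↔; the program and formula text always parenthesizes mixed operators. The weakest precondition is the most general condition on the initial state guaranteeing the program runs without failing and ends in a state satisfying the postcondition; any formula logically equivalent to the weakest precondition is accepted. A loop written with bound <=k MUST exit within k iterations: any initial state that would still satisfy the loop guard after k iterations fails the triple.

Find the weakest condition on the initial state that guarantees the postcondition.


Working backward. After the program, ok must hold.
Before on := on: ok
Before on := ok: ok
Before the loop (bound <=2), unroll the exhaustion recursion (WP_0 = exit-now case; WP_j = one more guarded iteration, up to j = 2):
  WP_0: done ∧ ok
  WP_1: ((¬done) → (done ∧ (¬ok))) ∧ (done → ok)
  WP_2: ((¬done) → (((¬done) → (done ∧ ok)) ∧ (done → (¬ok)))) ∧ (done → ok)
So before the loop: ((¬done) → (((¬done) → (done ∧ ok)) ∧ (done → (¬ok)))) ∧ (done → ok)
Before skip: ((¬done) → (((¬done) → (done ∧ ok)) ∧ (done → (¬ok)))) ∧ (done → ok)
Before done := done ↔ (¬ok): ((¬(done ↔ (¬ok))) → (((¬(done ↔ (¬ok))) → ((done ↔ (¬ok)) ∧ ok)) ∧ ((done ↔ (¬ok)) → (¬ok)))) ∧ ((done ↔ (¬ok)) → ok)
Before g := ok ∧ done: ((¬(done ↔ (¬ok))) → (((¬(done ↔ (¬ok))) → ((done ↔ (¬ok)) ∧ ok)) ∧ ((done ↔ (¬ok)) → (¬ok)))) ∧ ((done ↔ (¬ok)) → ok)
Answer: WP = ((¬(done ↔ (¬ok))) → (((¬(done ↔ (¬ok))) → ((done ↔ (¬ok)) ∧ ok)) ∧ ((done ↔ (¬ok)) → (¬ok)))) ∧ ((done ↔ (¬ok)) → ok)


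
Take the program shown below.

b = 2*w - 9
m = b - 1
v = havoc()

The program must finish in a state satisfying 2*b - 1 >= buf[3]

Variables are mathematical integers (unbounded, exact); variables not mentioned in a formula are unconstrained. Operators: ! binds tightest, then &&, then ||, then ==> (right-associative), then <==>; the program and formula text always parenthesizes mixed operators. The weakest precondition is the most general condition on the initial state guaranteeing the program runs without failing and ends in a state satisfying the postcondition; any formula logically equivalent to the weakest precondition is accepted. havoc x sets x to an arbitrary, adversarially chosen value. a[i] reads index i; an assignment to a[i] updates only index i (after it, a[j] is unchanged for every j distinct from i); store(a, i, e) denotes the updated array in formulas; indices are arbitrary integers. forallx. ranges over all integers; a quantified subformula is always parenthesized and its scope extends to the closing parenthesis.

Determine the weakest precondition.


Working backward. After the program, the postcondition 2*b - 1 >= buf[3] must hold; in canonical form it is 2*b >= buf[3] + 1.
Before havoc v: 2*b >= buf[3] + 1
Before m := b - 1: 2*b >= buf[3] + 1
Before b := 2*w - 9: 4*w >= buf[3] + 19
Answer: WP = 4*w >= buf[3] + 19


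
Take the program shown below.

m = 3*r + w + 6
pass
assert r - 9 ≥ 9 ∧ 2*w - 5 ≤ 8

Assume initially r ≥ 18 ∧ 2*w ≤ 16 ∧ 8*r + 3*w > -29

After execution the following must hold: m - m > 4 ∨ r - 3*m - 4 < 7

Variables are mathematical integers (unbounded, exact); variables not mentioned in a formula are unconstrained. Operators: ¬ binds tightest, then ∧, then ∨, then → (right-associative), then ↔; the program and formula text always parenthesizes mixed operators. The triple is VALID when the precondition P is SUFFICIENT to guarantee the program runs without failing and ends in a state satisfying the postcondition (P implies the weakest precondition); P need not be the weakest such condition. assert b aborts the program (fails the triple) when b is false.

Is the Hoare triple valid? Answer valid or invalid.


Working backward. After the program, the postcondition m - m > 4 ∨ r - 3*m - 4 < 7 must hold; in canonical form it is r < 3*m + 11.
Before assert r - 9 ≥ 9 ∧ 2*w - 5 ≤ 8: r ≥ 18 ∧ 2*w ≤ 13 ∧ r < 3*m + 11
Before skip: r ≥ 18 ∧ 2*w ≤ 13 ∧ r < 3*m + 11
Before m := 3*r + w + 6: r ≥ 18 ∧ 2*w ≤ 13 ∧ 8*r + 3*w > -29
The weakest precondition is r ≥ 18 ∧ 2*w ≤ 13 ∧ 8*r + 3*w > -29.
Check whether r ≥ 18 ∧ 2*w ≤ 16 ∧ 8*r + 3*w > -29 implies it.
Countermodel: at the initial state r = 18, w = 8, the precondition holds but the weakest precondition fails.
Answer: invalid


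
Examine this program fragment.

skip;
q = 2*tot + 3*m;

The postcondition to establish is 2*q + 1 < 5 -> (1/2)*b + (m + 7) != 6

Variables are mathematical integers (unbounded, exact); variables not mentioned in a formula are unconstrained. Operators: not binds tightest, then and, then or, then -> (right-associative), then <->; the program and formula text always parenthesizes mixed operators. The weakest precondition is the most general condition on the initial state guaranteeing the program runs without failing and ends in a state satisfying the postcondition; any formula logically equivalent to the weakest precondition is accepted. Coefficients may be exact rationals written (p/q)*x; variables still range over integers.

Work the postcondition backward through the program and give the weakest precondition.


Working backward. After the program, the postcondition 2*q + 1 < 5 -> (1/2)*b + (m + 7) != 6 must hold; in canonical form it is 2*q < 4 -> (1/2)*b + m != -1.
Before q := 2*tot + 3*m: 6*m + 4*tot < 4 -> (1/2)*b + m != -1
Before skip: 6*m + 4*tot < 4 -> (1/2)*b + m != -1
Answer: WP = 6*m + 4*tot < 4 -> (1/2)*b + m != -1


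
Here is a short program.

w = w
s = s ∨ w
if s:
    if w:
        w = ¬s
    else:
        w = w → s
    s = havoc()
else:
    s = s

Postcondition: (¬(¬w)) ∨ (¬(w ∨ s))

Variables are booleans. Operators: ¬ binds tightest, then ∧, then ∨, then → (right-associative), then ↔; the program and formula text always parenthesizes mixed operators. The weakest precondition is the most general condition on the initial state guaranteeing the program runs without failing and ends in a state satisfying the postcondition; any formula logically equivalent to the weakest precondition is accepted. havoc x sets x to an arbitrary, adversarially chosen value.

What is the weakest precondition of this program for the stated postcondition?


Working backward. After the program, the postcondition (¬(¬w)) ∨ (¬(w ∨ s)) must hold; in canonical form it is w ∨ (¬(w ∨ s)).
Then branch requires (w → (¬s)) ∧ ((¬w) → (w → s)); else branch requires w ∨ (¬(w ∨ s)).
Before the if: (s → ((w → (¬s)) ∧ ((¬w) → (w → s)))) ∧ ((¬s) → (w ∨ (¬(w ∨ s))))
Before s := s ∨ w: ((s ∨ w) → ((w → (¬(s ∨ w))) ∧ ((¬w) → (w → (s ∨ w))))) ∧ ((¬(s ∨ w)) → (w ∨ (¬(w ∨ s))))
Before w := w: ((s ∨ w) → ((w → (¬(s ∨ w))) ∧ ((¬w) → (w → (s ∨ w))))) ∧ ((¬(s ∨ w)) → (w ∨ (¬(w ∨ s))))
Answer: WP = ((s ∨ w) → ((w → (¬(s ∨ w))) ∧ ((¬w) → (w → (s ∨ w))))) ∧ ((¬(s ∨ w)) → (w ∨ (¬(w ∨ s))))


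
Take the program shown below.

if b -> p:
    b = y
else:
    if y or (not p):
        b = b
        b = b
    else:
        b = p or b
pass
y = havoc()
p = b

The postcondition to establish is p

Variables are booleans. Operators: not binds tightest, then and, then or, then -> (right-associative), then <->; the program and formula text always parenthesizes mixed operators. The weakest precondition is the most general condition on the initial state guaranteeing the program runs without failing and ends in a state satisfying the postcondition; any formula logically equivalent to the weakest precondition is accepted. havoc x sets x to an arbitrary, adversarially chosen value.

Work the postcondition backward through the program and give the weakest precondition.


Working backward. After the program, p must hold.
Before p := b: b
Before havoc y: b
Before skip: b
Then branch requires y; else branch requires ((y or (not p)) -> b) and ((not (y or (not p))) -> (p or b)).
Before the if: ((b -> p) -> y) and ((not (b -> p)) -> (((y or (not p)) -> b) and ((not (y or (not p))) -> (p or b))))
Answer: WP = ((b -> p) -> y) and ((not (b -> p)) -> (((y or (not p)) -> b) and ((not (y or (not p))) -> (p or b))))


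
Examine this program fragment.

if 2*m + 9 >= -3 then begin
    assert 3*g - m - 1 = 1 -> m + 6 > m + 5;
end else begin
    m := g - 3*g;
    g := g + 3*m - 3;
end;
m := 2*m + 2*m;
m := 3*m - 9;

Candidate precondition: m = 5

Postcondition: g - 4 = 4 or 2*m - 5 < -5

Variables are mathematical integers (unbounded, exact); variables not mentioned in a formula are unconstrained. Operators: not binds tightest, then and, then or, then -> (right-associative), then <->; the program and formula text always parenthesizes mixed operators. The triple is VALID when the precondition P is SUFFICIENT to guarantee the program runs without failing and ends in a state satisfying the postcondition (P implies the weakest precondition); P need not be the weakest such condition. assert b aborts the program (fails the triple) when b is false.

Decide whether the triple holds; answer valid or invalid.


Working backward. After the program, the postcondition g - 4 = 4 or 2*m - 5 < -5 must hold; in canonical form it is g = 8 or 2*m < 0.
Before m := 3*m - 9: g = 8 or 6*m < 18
Before m := 2*m + 2*m: g = 8 or 24*m < 18
Then branch requires g = 8 or 24*m < 18; else branch requires 5*g = -11 or 48*g > -18.
Before the if: (2*m >= -12 -> (g = 8 or 24*m < 18)) and ((not (2*m >= -12)) -> (5*g = -11 or 48*g > -18))
The weakest precondition is (2*m >= -12 -> (g = 8 or 24*m < 18)) and ((not (2*m >= -12)) -> (5*g = -11 or 48*g > -18)).
Check whether m = 5 implies it.
Countermodel: at the initial state g = 9, m = 5, the precondition holds but the weakest precondition fails.
Answer: invalid


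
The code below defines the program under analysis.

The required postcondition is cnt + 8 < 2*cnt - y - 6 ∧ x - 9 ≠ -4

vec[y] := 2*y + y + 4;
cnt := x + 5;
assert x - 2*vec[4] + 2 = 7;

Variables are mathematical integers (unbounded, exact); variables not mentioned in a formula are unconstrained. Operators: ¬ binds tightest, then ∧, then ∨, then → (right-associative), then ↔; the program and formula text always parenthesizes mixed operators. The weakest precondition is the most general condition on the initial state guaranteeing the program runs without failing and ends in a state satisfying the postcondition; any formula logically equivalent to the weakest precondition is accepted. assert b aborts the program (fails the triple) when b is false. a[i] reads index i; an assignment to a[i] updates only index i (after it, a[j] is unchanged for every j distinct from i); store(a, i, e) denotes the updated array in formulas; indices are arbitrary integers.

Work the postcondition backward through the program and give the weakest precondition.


Working backward. After the program, the postcondition cnt + 8 < 2*cnt - y - 6 ∧ x - 9 ≠ -4 must hold; in canonical form it is y < cnt - 14 ∧ x ≠ 5.
Before assert x - 2*vec[4] + 2 = 7: x = 2*vec[4] + 5 ∧ y < cnt - 14 ∧ x ≠ 5
Before cnt := x + 5: x = 2*vec[4] + 5 ∧ y < x - 9 ∧ x ≠ 5
Before vec[y] := 2*y + y + 4: x = 2*store(vec, y, 3*y + 4)[4] + 5 ∧ y < x - 9 ∧ x ≠ 5
Answer: WP = x = 2*store(vec, y, 3*y + 4)[4] + 5 ∧ y < x - 9 ∧ x ≠ 5


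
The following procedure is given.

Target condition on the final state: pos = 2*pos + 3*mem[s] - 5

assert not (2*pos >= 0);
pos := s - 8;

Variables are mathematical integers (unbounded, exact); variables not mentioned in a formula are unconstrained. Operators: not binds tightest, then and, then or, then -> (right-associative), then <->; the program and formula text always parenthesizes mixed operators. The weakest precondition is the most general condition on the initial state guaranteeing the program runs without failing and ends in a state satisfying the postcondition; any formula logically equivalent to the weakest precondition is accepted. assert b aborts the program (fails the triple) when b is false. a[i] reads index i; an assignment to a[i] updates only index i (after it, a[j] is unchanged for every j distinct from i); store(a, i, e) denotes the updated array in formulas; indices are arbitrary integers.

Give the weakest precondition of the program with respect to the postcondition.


Working backward. After the program, the postcondition pos = 2*pos + 3*mem[s] - 5 must hold; in canonical form it is 3*mem[s] + pos = 5.
Before pos := s - 8: 3*mem[s] + s = 13
Before assert not (2*pos >= 0): (not (2*pos >= 0)) and 3*mem[s] + s = 13
Answer: WP = (not (2*pos >= 0)) and 3*mem[s] + s = 13


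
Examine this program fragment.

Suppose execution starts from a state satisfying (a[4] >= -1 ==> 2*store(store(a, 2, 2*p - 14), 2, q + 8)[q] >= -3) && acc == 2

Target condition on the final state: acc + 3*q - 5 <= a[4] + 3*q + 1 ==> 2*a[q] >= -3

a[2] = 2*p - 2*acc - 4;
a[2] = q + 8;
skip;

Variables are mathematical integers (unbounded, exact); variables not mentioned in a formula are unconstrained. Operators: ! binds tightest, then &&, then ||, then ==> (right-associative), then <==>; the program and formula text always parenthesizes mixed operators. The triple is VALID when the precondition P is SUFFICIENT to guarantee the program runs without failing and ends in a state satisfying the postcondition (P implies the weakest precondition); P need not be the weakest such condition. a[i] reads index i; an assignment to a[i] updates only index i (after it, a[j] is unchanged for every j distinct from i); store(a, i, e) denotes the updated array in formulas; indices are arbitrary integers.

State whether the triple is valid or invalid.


Working backward. After the program, the postcondition acc + 3*q - 5 <= a[4] + 3*q + 1 ==> 2*a[q] >= -3 must hold; in canonical form it is acc <= a[4] + 6 ==> 2*a[q] >= -3.
Before skip: acc <= a[4] + 6 ==> 2*a[q] >= -3
Before a[2] := q + 8: acc <= a[4] + 6 ==> 2*store(a, 2, q + 8)[q] >= -3
Before a[2] := 2*p - 2*acc - 4: acc <= a[4] + 6 ==> 2*store(store(a, 2, -2*acc + 2*p - 4), 2, q + 8)[q] >= -3
The weakest precondition is acc <= a[4] + 6 ==> 2*store(store(a, 2, -2*acc + 2*p - 4), 2, q + 8)[q] >= -3.
Check whether (a[4] >= -1 ==> 2*store(store(a, 2, 2*p - 14), 2, q + 8)[q] >= -3) && acc == 2 implies it.
Countermodel: at the initial state a = {[0] = -15217, [2] = 3, [4] = -2, elsewhere 3}, acc = 2, p = 0, q = 0, the precondition holds but the weakest precondition fails.
Answer: invalid


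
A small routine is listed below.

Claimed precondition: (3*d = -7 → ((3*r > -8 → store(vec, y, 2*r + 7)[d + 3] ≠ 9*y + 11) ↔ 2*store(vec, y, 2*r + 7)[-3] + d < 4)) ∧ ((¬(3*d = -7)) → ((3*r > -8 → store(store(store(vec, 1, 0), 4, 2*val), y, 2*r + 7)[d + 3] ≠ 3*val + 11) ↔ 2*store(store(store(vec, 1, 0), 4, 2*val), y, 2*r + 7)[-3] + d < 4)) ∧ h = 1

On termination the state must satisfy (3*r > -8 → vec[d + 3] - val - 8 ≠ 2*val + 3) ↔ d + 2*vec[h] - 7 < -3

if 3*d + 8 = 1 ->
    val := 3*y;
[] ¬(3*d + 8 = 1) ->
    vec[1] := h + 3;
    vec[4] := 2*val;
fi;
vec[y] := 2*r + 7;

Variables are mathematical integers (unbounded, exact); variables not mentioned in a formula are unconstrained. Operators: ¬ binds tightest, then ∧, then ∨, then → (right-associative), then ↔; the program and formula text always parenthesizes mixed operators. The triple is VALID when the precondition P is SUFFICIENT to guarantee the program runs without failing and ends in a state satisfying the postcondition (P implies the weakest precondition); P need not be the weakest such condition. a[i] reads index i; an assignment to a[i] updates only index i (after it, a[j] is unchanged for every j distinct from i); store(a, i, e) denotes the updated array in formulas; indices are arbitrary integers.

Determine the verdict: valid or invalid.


Working backward. After the program, the postcondition (3*r > -8 → vec[d + 3] - val - 8 ≠ 2*val + 3) ↔ d + 2*vec[h] - 7 < -3 must hold; in canonical form it is (3*r > -8 → vec[d + 3] ≠ 3*val + 11) ↔ 2*vec[h] + d < 4.
Before vec[y] := 2*r + 7: (3*r > -8 → store(vec, y, 2*r + 7)[d + 3] ≠ 3*val + 11) ↔ 2*store(vec, y, 2*r + 7)[h] + d < 4
Then branch requires (3*r > -8 → store(vec, y, 2*r + 7)[d + 3] ≠ 9*y + 11) ↔ 2*store(vec, y, 2*r + 7)[h] + d < 4; else branch requires (3*r > -8 → store(store(store(vec, 1, h + 3), 4, 2*val), y, 2*r + 7)[d + 3] ≠ 3*val + 11) ↔ 2*store(store(store(vec, 1, h + 3), 4, 2*val), y, 2*r + 7)[h] + d < 4.
Before the if: (3*d = -7 → ((3*r > -8 → store(vec, y, 2*r + 7)[d + 3] ≠ 9*y + 11) ↔ 2*store(vec, y, 2*r + 7)[h] + d < 4)) ∧ ((¬(3*d = -7)) → ((3*r > -8 → store(store(store(vec, 1, h + 3), 4, 2*val), y, 2*r + 7)[d + 3] ≠ 3*val + 11) ↔ 2*store(store(store(vec, 1, h + 3), 4, 2*val), y, 2*r + 7)[h] + d < 4))
The weakest precondition is (3*d = -7 → ((3*r > -8 → store(vec, y, 2*r + 7)[d + 3] ≠ 9*y + 11) ↔ 2*store(vec, y, 2*r + 7)[h] + d < 4)) ∧ ((¬(3*d = -7)) → ((3*r > -8 → store(store(store(vec, 1, h + 3), 4, 2*val), y, 2*r + 7)[d + 3] ≠ 3*val + 11) ↔ 2*store(store(store(vec, 1, h + 3), 4, 2*val), y, 2*r + 7)[h] + d < 4)).
Check whether (3*d = -7 → ((3*r > -8 → store(vec, y, 2*r + 7)[d + 3] ≠ 9*y + 11) ↔ 2*store(vec, y, 2*r + 7)[-3] + d < 4)) ∧ ((¬(3*d = -7)) → ((3*r > -8 → store(store(store(vec, 1, 0), 4, 2*val), y, 2*r + 7)[d + 3] ≠ 3*val + 11) ↔ 2*store(store(store(vec, 1, 0), 4, 2*val), y, 2*r + 7)[-3] + d < 4)) ∧ h = 1 implies it.
Countermodel: at the initial state d = -7, h = 1, r = 53405, val = 35602, vec = {[-4] = 2, [-3] = 6, [1] = 2, [4] = 2, elsewhere 2}, y = -4, the precondition holds but the weakest precondition fails.
Answer: invalid


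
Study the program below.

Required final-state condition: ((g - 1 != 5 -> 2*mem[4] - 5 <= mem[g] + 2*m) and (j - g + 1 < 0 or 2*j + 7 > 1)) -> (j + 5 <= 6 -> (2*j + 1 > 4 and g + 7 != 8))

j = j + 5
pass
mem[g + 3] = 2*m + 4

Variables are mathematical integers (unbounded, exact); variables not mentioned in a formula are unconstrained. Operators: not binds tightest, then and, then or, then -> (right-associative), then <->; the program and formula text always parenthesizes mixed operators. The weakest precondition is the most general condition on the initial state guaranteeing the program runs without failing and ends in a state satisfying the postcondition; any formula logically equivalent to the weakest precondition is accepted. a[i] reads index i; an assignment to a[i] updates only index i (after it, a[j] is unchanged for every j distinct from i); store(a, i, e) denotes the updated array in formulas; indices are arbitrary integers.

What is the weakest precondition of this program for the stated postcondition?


Working backward. After the program, the postcondition ((g - 1 != 5 -> 2*mem[4] - 5 <= mem[g] + 2*m) and (j - g + 1 < 0 or 2*j + 7 > 1)) -> (j + 5 <= 6 -> (2*j + 1 > 4 and g + 7 != 8)) must hold; in canonical form it is ((g != 6 -> 2*mem[4] <= mem[g] + 2*m + 5) and (j < g - 1 or 2*j > -6)) -> (j <= 1 -> (2*j > 3 and g != 1)).
Before mem[g + 3] := 2*m + 4: ((g != 6 -> 2*store(mem, g + 3, 2*m + 4)[4] <= store(mem, g + 3, 2*m + 4)[g] + 2*m + 5) and (j < g - 1 or 2*j > -6)) -> (j <= 1 -> (2*j > 3 and g != 1))
Before skip: ((g != 6 -> 2*store(mem, g + 3, 2*m + 4)[4] <= store(mem, g + 3, 2*m + 4)[g] + 2*m + 5) and (j < g - 1 or 2*j > -6)) -> (j <= 1 -> (2*j > 3 and g != 1))
Before j := j + 5: ((g != 6 -> 2*store(mem, g + 3, 2*m + 4)[4] <= store(mem, g + 3, 2*m + 4)[g] + 2*m + 5) and (j < g - 6 or 2*j > -16)) -> (j <= -4 -> (2*j > -7 and g != 1))
Answer: WP = ((g != 6 -> 2*store(mem, g + 3, 2*m + 4)[4] <= store(mem, g + 3, 2*m + 4)[g] + 2*m + 5) and (j < g - 6 or 2*j > -16)) -> (j <= -4 -> (2*j > -7 and g != 1))


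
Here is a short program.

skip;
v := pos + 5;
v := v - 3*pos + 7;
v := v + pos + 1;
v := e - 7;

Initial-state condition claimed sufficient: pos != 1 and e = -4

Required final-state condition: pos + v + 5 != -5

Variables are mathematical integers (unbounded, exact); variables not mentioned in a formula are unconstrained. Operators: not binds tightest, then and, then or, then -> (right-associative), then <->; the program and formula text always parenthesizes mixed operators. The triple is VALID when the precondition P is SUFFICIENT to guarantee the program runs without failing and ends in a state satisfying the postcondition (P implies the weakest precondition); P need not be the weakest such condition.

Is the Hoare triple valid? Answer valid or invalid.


Working backward. After the program, the postcondition pos + v + 5 != -5 must hold; in canonical form it is pos + v != -10.
Before v := e - 7: e + pos != -3
Before v := v + pos + 1: e + pos != -3
Before v := v - 3*pos + 7: e + pos != -3
Before v := pos + 5: e + pos != -3
Before skip: e + pos != -3
The weakest precondition is e + pos != -3.
Check whether pos != 1 and e = -4 implies it.
Every state satisfying the precondition satisfies the weakest precondition: the implication holds.
Answer: valid
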